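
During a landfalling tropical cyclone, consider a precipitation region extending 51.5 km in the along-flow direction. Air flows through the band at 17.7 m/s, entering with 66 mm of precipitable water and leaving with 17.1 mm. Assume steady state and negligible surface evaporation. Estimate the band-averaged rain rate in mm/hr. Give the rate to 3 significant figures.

Column moisture flux per unit crosswind length is F = V × PW.
Inflow: F_in = 17.7 × 66 = 1168.2 mm·m/s
Outflow: F_out = 17.7 × 17.1 = 302.67 mm·m/s
Steady-state rate R = (F_in − F_out)/L = (1168.2 − 302.67) / 51500 m = 1.681e-02 mm/s.
R = 1.681e-02 × 3600 = 60.5 mm/hr.

R ≈ 60.5 mm/hr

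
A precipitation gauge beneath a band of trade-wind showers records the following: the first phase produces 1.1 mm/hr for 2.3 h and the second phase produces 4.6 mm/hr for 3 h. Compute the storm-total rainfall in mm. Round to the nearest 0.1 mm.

Total = Σ Rᵢ Δtᵢ = 1.1 × 2.3 + 4.6 × 3
      = 2.53 + 13.8 = 16.3 mm.

total ≈ 16.3 mm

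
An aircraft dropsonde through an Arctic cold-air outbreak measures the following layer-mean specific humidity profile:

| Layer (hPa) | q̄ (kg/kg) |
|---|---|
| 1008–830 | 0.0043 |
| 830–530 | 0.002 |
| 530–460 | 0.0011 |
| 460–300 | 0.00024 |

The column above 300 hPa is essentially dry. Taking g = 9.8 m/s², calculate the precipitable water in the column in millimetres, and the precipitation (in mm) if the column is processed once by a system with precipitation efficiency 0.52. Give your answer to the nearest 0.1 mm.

PW ≈ 15.1 mm; precipitation ≈ 7.9 mm

Precipitable water is the column-integrated vapour mass per unit area: PW = (1/g) Σ q̄ Δp, with q in kg/kg and Δp in Pa (1 kg/m² of water = 1 mm).
Layer 1008–830 hPa: Δp = 178 hPa = 17800 Pa, q̄ = 0.0043 kg/kg → 0.0043 × 17800 / 9.8 = 7.81 mm
Layer 830–530 hPa: Δp = 300 hPa = 30000 Pa, q̄ = 0.002 kg/kg → 0.002 × 30000 / 9.8 = 6.12 mm
Layer 530–460 hPa: Δp = 70 hPa = 7000 Pa, q̄ = 0.0011 kg/kg → 0.0011 × 7000 / 9.8 = 0.79 mm
Layer 460–300 hPa: Δp = 160 hPa = 16000 Pa, q̄ = 0.00024 kg/kg → 0.00024 × 16000 / 9.8 = 0.39 mm
PW = 7.81 + 6.12 + 0.79 + 0.39 = 15.11 ≈ 15.1 mm.
Precipitation = ε × PW = 0.52 × 15.1 = 7.9 mm.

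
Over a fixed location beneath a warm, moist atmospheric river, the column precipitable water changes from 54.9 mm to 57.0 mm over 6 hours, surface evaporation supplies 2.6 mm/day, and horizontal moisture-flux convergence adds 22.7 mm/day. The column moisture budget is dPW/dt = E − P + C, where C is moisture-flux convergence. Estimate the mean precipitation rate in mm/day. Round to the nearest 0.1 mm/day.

P ≈ 16.9 mm/day

dPW/dt = (57.0 − 54.9) mm / (6/24 day) = +8.400 mm/day.
P = E + C − dPW/dt = 2.6 + (22.7) − (+8.400) = 16.9 mm/day.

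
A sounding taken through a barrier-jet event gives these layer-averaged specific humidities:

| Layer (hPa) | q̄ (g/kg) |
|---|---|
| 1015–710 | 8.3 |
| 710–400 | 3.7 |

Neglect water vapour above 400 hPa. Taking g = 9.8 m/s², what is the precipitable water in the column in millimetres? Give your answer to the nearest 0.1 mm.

Precipitable water is the column-integrated vapour mass per unit area: PW = (1/g) Σ q̄ Δp, with q in kg/kg and Δp in Pa (1 kg/m² of water = 1 mm).
Layer 1015–710 hPa: Δp = 305 hPa = 30500 Pa, q̄ = 0.0083 kg/kg → 0.0083 × 30500 / 9.8 = 25.83 mm
Layer 710–400 hPa: Δp = 310 hPa = 31000 Pa, q̄ = 0.0037 kg/kg → 0.0037 × 31000 / 9.8 = 11.70 mm
PW = 25.83 + 11.70 = 37.53 ≈ 37.5 mm.

PW ≈ 37.5 mm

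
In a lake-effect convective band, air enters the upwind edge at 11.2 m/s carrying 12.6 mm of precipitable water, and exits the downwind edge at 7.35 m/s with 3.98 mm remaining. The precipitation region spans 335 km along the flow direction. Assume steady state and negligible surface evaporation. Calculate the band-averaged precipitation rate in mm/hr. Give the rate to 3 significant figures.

R ≈ 1.20 mm/hr

Column moisture flux per unit crosswind length is F = V × PW.
Inflow: F_in = 11.2 × 12.6 = 141.12 mm·m/s
Outflow: F_out = 7.35 × 3.98 = 29.253 mm·m/s
Steady-state rate R = (F_in − F_out)/L = (141.12 − 29.253) / 335000 m = 3.339e-04 mm/s.
R = 3.339e-04 × 3600 = 1.20 mm/hr.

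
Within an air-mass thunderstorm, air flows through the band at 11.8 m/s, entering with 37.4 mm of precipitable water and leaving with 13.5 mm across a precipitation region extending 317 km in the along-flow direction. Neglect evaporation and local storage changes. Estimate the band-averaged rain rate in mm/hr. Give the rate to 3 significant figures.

R ≈ 3.20 mm/hr

Column moisture flux per unit crosswind length is F = V × PW.
Inflow: F_in = 11.8 × 37.4 = 441.32 mm·m/s
Outflow: F_out = 11.8 × 13.5 = 159.3 mm·m/s
Steady-state rate R = (F_in − F_out)/L = (441.32 − 159.3) / 317000 m = 8.897e-04 mm/s.
R = 8.897e-04 × 3600 = 3.20 mm/hr.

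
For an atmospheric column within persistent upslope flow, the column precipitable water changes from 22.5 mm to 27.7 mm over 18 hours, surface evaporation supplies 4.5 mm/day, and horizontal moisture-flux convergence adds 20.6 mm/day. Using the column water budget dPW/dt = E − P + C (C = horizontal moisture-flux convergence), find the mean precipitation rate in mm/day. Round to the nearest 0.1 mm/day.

P ≈ 18.2 mm/day

dPW/dt = (27.7 − 22.5) mm / (18/24 day) = +6.933 mm/day.
P = E + C − dPW/dt = 4.5 + (20.6) − (+6.933) = 18.2 mm/day.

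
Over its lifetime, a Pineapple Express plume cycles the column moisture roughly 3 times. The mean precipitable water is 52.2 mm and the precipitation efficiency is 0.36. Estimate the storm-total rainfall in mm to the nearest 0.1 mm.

rainfall ≈ 56.4 mm

Each cycle deposits ε × PW = 0.36 × 52.2 = 18.792 mm.
Over 3 cycles: 3 × 18.792 = 56.4 mm.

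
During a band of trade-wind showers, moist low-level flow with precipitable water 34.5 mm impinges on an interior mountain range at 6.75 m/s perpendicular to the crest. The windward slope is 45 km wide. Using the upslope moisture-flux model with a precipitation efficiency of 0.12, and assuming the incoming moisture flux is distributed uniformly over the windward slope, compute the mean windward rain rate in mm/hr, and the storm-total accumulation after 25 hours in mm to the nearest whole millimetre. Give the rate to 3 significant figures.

R ≈ 2.24 mm/hr; total ≈ 56 mm

Incoming column moisture flux per unit ridge length: F = V × PW = 6.75 × 34.5 = 232.875 mm·m/s.
Spread over the 45 km slope with efficiency ε = 0.12: R = ε·F/W = 0.12 × 232.875 / 45000 m = 6.210e-04 mm/s.
R = 6.210e-04 × 3600 = 2.24 mm/hr.
Over 25 h: total = 2.24 × 25 = 56 mm.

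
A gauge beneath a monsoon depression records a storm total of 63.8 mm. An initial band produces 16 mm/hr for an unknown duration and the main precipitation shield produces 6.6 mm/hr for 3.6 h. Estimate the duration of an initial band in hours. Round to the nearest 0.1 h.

Known phases: 6.6 × 3.6 = 23.76 mm.
Remaining depth = 63.8 − 23.76 = 40.04 mm.
Duration = 40.04 / 16 = 2.5 h.

duration ≈ 2.5 h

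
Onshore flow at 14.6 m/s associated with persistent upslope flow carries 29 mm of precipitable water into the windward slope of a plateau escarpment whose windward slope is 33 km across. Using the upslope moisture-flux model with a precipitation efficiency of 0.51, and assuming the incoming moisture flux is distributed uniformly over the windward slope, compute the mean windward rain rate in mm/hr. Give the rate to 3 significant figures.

R ≈ 23.6 mm/hr

Incoming column moisture flux per unit ridge length: F = V × PW = 14.6 × 29 = 423.4 mm·m/s.
Spread over the 33 km slope with efficiency ε = 0.51: R = ε·F/W = 0.51 × 423.4 / 33000 m = 6.543e-03 mm/s.
R = 6.543e-03 × 3600 = 23.6 mm/hr.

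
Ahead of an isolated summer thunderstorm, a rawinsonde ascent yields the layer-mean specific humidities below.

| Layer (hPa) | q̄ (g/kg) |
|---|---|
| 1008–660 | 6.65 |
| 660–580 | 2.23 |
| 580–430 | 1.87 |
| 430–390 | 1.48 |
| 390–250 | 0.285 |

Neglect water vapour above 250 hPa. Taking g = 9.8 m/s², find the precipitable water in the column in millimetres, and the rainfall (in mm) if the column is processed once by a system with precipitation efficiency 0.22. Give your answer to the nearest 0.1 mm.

Precipitable water is the column-integrated vapour mass per unit area: PW = (1/g) Σ q̄ Δp, with q in kg/kg and Δp in Pa (1 kg/m² of water = 1 mm).
Layer 1008–660 hPa: Δp = 348 hPa = 34800 Pa, q̄ = 0.00665 kg/kg → 0.00665 × 34800 / 9.8 = 23.61 mm
Layer 660–580 hPa: Δp = 80 hPa = 8000 Pa, q̄ = 0.00223 kg/kg → 0.00223 × 8000 / 9.8 = 1.82 mm
Layer 580–430 hPa: Δp = 150 hPa = 15000 Pa, q̄ = 0.00187 kg/kg → 0.00187 × 15000 / 9.8 = 2.86 mm
Layer 430–390 hPa: Δp = 40 hPa = 4000 Pa, q̄ = 0.00148 kg/kg → 0.00148 × 4000 / 9.8 = 0.60 mm
Layer 390–250 hPa: Δp = 140 hPa = 14000 Pa, q̄ = 0.000285 kg/kg → 0.000285 × 14000 / 9.8 = 0.41 mm
PW = 23.61 + 1.82 + 2.86 + 0.60 + 0.41 = 29.30 ≈ 29.3 mm.
Rainfall = ε × PW = 0.22 × 29.3 = 6.4 mm.

PW ≈ 29.3 mm; rainfall ≈ 6.4 mm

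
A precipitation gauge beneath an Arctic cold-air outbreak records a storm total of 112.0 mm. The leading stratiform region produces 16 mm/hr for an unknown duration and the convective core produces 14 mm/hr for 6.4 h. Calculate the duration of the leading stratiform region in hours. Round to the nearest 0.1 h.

Known phases: 14 × 6.4 = 89.6 mm.
Remaining depth = 112.0 − 89.6 = 22.4 mm.
Duration = 22.4 / 16 = 1.4 h.

duration ≈ 1.4 h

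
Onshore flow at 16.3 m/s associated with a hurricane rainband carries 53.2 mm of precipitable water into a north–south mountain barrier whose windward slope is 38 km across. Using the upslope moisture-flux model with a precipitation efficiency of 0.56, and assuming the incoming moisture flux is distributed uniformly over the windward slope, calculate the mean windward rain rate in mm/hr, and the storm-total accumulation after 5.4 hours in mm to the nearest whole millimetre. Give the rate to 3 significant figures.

R ≈ 46.0 mm/hr; total ≈ 248 mm

Incoming column moisture flux per unit ridge length: F = V × PW = 16.3 × 53.2 = 867.16 mm·m/s.
Spread over the 38 km slope with efficiency ε = 0.56: R = ε·F/W = 0.56 × 867.16 / 38000 m = 1.278e-02 mm/s.
R = 1.278e-02 × 3600 = 46.0 mm/hr.
Over 5.4 h: total = 46.0 × 5.4 = 248.4 ≈ 248 mm.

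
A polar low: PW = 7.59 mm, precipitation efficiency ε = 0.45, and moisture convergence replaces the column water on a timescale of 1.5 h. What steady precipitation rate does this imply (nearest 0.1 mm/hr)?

R ≈ 2.3 mm/hr

Each overturning extracts ε × PW = 0.45 × 7.59 = 3.4155 mm.
Rate = ε·PW / τ = 3.4155 / 1.5 h = 2.3 mm/hr.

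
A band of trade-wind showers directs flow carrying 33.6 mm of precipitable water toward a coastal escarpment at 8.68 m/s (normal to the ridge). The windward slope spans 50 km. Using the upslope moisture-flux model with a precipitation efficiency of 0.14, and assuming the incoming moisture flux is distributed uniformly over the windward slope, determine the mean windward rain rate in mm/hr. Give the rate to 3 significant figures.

Incoming column moisture flux per unit ridge length: F = V × PW = 8.68 × 33.6 = 291.648 mm·m/s.
Spread over the 50 km slope with efficiency ε = 0.14: R = ε·F/W = 0.14 × 291.648 / 50000 m = 8.166e-04 mm/s.
R = 8.166e-04 × 3600 = 2.94 mm/hr.

R ≈ 2.94 mm/hr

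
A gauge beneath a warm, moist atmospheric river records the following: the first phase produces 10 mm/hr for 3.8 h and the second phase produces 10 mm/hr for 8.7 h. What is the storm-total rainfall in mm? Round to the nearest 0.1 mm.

Total = Σ Rᵢ Δtᵢ = 10 × 3.8 + 10 × 8.7
      = 38 + 87 = 125.0 mm.

total ≈ 125.0 mm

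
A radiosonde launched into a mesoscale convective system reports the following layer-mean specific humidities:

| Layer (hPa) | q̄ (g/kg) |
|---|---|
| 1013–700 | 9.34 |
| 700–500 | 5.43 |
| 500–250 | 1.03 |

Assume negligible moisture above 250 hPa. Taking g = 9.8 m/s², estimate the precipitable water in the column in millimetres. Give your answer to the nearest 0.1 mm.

Precipitable water is the column-integrated vapour mass per unit area: PW = (1/g) Σ q̄ Δp, with q in kg/kg and Δp in Pa (1 kg/m² of water = 1 mm).
Layer 1013–700 hPa: Δp = 313 hPa = 31300 Pa, q̄ = 0.00934 kg/kg → 0.00934 × 31300 / 9.8 = 29.83 mm
Layer 700–500 hPa: Δp = 200 hPa = 20000 Pa, q̄ = 0.00543 kg/kg → 0.00543 × 20000 / 9.8 = 11.08 mm
Layer 500–250 hPa: Δp = 250 hPa = 25000 Pa, q̄ = 0.00103 kg/kg → 0.00103 × 25000 / 9.8 = 2.63 mm
PW = 29.83 + 11.08 + 2.63 = 43.54 ≈ 43.5 mm.

PW ≈ 43.5 mm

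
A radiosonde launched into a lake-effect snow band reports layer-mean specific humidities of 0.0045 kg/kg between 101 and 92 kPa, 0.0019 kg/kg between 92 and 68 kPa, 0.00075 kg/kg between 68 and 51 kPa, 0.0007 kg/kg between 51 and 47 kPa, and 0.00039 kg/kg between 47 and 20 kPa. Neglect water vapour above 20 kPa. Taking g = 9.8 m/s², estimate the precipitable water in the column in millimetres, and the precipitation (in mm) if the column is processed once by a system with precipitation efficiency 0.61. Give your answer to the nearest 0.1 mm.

Precipitable water is the column-integrated vapour mass per unit area: PW = (1/g) Σ q̄ Δp, with q in kg/kg and Δp in Pa (1 kg/m² of water = 1 mm).
Layer 101–92 kPa: Δp = 90 hPa = 9000 Pa, q̄ = 0.0045 kg/kg → 0.0045 × 9000 / 9.8 = 4.13 mm
Layer 92–68 kPa: Δp = 240 hPa = 24000 Pa, q̄ = 0.0019 kg/kg → 0.0019 × 24000 / 9.8 = 4.65 mm
Layer 68–51 kPa: Δp = 170 hPa = 17000 Pa, q̄ = 0.00075 kg/kg → 0.00075 × 17000 / 9.8 = 1.30 mm
Layer 51–47 kPa: Δp = 40 hPa = 4000 Pa, q̄ = 0.0007 kg/kg → 0.0007 × 4000 / 9.8 = 0.29 mm
Layer 47–20 kPa: Δp = 270 hPa = 27000 Pa, q̄ = 0.00039 kg/kg → 0.00039 × 27000 / 9.8 = 1.07 mm
PW = 4.13 + 4.65 + 1.30 + 0.29 + 1.07 = 11.44 ≈ 11.4 mm.
Precipitation = ε × PW = 0.61 × 11.4 = 7.0 mm.

PW ≈ 11.4 mm; precipitation ≈ 7.0 mm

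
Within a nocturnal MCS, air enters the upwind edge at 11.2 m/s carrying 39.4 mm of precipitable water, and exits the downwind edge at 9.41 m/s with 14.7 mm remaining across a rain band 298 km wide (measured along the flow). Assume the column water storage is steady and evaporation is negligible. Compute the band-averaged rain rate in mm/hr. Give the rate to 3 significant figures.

R ≈ 3.66 mm/hr

Column moisture flux per unit crosswind length is F = V × PW.
Inflow: F_in = 11.2 × 39.4 = 441.28 mm·m/s
Outflow: F_out = 9.41 × 14.7 = 138.327 mm·m/s
Steady-state rate R = (F_in − F_out)/L = (441.28 − 138.327) / 298000 m = 1.017e-03 mm/s.
R = 1.017e-03 × 3600 = 3.66 mm/hr.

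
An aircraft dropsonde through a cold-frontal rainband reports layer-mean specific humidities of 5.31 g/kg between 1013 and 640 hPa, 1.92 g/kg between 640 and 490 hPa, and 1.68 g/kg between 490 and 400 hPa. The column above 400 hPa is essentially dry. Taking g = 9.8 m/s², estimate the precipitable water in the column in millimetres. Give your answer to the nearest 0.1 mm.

PW ≈ 24.7 mm

Precipitable water is the column-integrated vapour mass per unit area: PW = (1/g) Σ q̄ Δp, with q in kg/kg and Δp in Pa (1 kg/m² of water = 1 mm).
Layer 1013–640 hPa: Δp = 373 hPa = 37300 Pa, q̄ = 0.00531 kg/kg → 0.00531 × 37300 / 9.8 = 20.21 mm
Layer 640–490 hPa: Δp = 150 hPa = 15000 Pa, q̄ = 0.00192 kg/kg → 0.00192 × 15000 / 9.8 = 2.94 mm
Layer 490–400 hPa: Δp = 90 hPa = 9000 Pa, q̄ = 0.00168 kg/kg → 0.00168 × 9000 / 9.8 = 1.54 mm
PW = 20.21 + 2.94 + 1.54 = 24.69 ≈ 24.7 mm.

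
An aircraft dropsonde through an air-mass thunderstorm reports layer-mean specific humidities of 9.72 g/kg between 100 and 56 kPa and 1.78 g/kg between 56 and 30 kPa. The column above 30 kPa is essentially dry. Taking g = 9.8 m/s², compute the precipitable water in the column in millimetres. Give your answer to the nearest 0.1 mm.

Precipitable water is the column-integrated vapour mass per unit area: PW = (1/g) Σ q̄ Δp, with q in kg/kg and Δp in Pa (1 kg/m² of water = 1 mm).
Layer 100–56 kPa: Δp = 440 hPa = 44000 Pa, q̄ = 0.00972 kg/kg → 0.00972 × 44000 / 9.8 = 43.64 mm
Layer 56–30 kPa: Δp = 260 hPa = 26000 Pa, q̄ = 0.00178 kg/kg → 0.00178 × 26000 / 9.8 = 4.72 mm
PW = 43.64 + 4.72 = 48.36 ≈ 48.4 mm.

PW ≈ 48.4 mm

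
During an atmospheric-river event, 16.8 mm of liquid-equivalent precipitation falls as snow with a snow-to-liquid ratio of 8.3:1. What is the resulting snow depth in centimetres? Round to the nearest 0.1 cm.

snow depth ≈ 13.9 cm

Snow depth = liquid × ratio = 16.8 mm × 8.3 = 139.44 mm = 13.9 cm.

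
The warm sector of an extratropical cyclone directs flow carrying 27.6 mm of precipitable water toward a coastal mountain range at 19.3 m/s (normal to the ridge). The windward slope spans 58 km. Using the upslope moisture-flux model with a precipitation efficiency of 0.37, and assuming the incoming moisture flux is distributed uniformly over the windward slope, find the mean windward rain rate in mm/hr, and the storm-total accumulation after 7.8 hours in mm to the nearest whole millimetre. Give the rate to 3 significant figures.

Incoming column moisture flux per unit ridge length: F = V × PW = 19.3 × 27.6 = 532.68 mm·m/s.
Spread over the 58 km slope with efficiency ε = 0.37: R = ε·F/W = 0.37 × 532.68 / 58000 m = 3.398e-03 mm/s.
R = 3.398e-03 × 3600 = 12.2 mm/hr.
Over 7.8 h: total = 12.2 × 7.8 = 95.16 ≈ 95 mm.

R ≈ 12.2 mm/hr; total ≈ 95 mm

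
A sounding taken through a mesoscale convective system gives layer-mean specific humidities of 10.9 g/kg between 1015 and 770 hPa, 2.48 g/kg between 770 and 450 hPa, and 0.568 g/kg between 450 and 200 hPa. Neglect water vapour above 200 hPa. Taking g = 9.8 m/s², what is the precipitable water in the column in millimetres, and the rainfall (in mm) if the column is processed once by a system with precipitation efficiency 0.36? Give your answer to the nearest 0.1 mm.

Precipitable water is the column-integrated vapour mass per unit area: PW = (1/g) Σ q̄ Δp, with q in kg/kg and Δp in Pa (1 kg/m² of water = 1 mm).
Layer 1015–770 hPa: Δp = 245 hPa = 24500 Pa, q̄ = 0.0109 kg/kg → 0.0109 × 24500 / 9.8 = 27.25 mm
Layer 770–450 hPa: Δp = 320 hPa = 32000 Pa, q̄ = 0.00248 kg/kg → 0.00248 × 32000 / 9.8 = 8.10 mm
Layer 450–200 hPa: Δp = 250 hPa = 25000 Pa, q̄ = 0.000568 kg/kg → 0.000568 × 25000 / 9.8 = 1.45 mm
PW = 27.25 + 8.10 + 1.45 = 36.80 ≈ 36.8 mm.
Rainfall = ε × PW = 0.36 × 36.8 = 13.2 mm.

PW ≈ 36.8 mm; rainfall ≈ 13.2 mm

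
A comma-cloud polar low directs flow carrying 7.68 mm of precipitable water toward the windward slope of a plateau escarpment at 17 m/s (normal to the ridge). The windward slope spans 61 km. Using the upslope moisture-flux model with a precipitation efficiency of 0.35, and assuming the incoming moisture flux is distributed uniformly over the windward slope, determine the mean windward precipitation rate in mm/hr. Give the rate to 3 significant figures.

R ≈ 2.70 mm/hr

Incoming column moisture flux per unit ridge length: F = V × PW = 17 × 7.68 = 130.56 mm·m/s.
Spread over the 61 km slope with efficiency ε = 0.35: R = ε·F/W = 0.35 × 130.56 / 61000 m = 7.491e-04 mm/s.
R = 7.491e-04 × 3600 = 2.70 mm/hr.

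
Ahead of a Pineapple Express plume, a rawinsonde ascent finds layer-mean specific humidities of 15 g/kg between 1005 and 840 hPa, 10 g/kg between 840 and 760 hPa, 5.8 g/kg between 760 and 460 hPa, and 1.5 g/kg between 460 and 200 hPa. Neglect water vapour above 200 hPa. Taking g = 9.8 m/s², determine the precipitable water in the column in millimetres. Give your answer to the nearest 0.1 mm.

Precipitable water is the column-integrated vapour mass per unit area: PW = (1/g) Σ q̄ Δp, with q in kg/kg and Δp in Pa (1 kg/m² of water = 1 mm).
Layer 1005–840 hPa: Δp = 165 hPa = 16500 Pa, q̄ = 0.015 kg/kg → 0.015 × 16500 / 9.8 = 25.26 mm
Layer 840–760 hPa: Δp = 80 hPa = 8000 Pa, q̄ = 0.01 kg/kg → 0.01 × 8000 / 9.8 = 8.16 mm
Layer 760–460 hPa: Δp = 300 hPa = 30000 Pa, q̄ = 0.0058 kg/kg → 0.0058 × 30000 / 9.8 = 17.76 mm
Layer 460–200 hPa: Δp = 260 hPa = 26000 Pa, q̄ = 0.0015 kg/kg → 0.0015 × 26000 / 9.8 = 3.98 mm
PW = 25.26 + 8.16 + 17.76 + 3.98 = 55.16 ≈ 55.2 mm.

PW ≈ 55.2 mm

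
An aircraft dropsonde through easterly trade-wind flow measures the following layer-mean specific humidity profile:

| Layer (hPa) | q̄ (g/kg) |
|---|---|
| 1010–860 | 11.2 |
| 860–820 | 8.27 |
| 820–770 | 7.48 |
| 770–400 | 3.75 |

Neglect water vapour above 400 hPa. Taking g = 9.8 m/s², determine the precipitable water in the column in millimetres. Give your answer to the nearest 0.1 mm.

Precipitable water is the column-integrated vapour mass per unit area: PW = (1/g) Σ q̄ Δp, with q in kg/kg and Δp in Pa (1 kg/m² of water = 1 mm).
Layer 1010–860 hPa: Δp = 150 hPa = 15000 Pa, q̄ = 0.0112 kg/kg → 0.0112 × 15000 / 9.8 = 17.14 mm
Layer 860–820 hPa: Δp = 40 hPa = 4000 Pa, q̄ = 0.00827 kg/kg → 0.00827 × 4000 / 9.8 = 3.38 mm
Layer 820–770 hPa: Δp = 50 hPa = 5000 Pa, q̄ = 0.00748 kg/kg → 0.00748 × 5000 / 9.8 = 3.82 mm
Layer 770–400 hPa: Δp = 370 hPa = 37000 Pa, q̄ = 0.00375 kg/kg → 0.00375 × 37000 / 9.8 = 14.16 mm
PW = 17.14 + 3.38 + 3.82 + 14.16 = 38.50 ≈ 38.5 mm.

PW ≈ 38.5 mm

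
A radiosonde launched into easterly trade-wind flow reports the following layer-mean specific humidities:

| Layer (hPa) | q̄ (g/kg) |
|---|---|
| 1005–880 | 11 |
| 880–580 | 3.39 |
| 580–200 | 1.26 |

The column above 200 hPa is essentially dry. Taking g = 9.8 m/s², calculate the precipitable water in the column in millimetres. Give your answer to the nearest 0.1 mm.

PW ≈ 29.3 mm

Precipitable water is the column-integrated vapour mass per unit area: PW = (1/g) Σ q̄ Δp, with q in kg/kg and Δp in Pa (1 kg/m² of water = 1 mm).
Layer 1005–880 hPa: Δp = 125 hPa = 12500 Pa, q̄ = 0.011 kg/kg → 0.011 × 12500 / 9.8 = 14.03 mm
Layer 880–580 hPa: Δp = 300 hPa = 30000 Pa, q̄ = 0.00339 kg/kg → 0.00339 × 30000 / 9.8 = 10.38 mm
Layer 580–200 hPa: Δp = 380 hPa = 38000 Pa, q̄ = 0.00126 kg/kg → 0.00126 × 38000 / 9.8 = 4.89 mm
PW = 14.03 + 10.38 + 4.89 = 29.30 ≈ 29.3 mm.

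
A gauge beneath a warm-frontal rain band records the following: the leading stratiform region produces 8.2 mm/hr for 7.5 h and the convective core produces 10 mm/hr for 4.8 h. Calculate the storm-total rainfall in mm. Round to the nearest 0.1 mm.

total ≈ 109.5 mm

Total = Σ Rᵢ Δtᵢ = 8.2 × 7.5 + 10 × 4.8
      = 61.5 + 48 = 109.5 mm.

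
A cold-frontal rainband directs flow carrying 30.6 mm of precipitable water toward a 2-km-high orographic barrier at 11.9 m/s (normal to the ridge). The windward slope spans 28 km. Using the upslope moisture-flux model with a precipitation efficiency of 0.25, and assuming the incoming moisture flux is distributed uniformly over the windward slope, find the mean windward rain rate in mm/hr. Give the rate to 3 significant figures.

R ≈ 11.7 mm/hr

Incoming column moisture flux per unit ridge length: F = V × PW = 11.9 × 30.6 = 364.14 mm·m/s.
Spread over the 28 km slope with efficiency ε = 0.25: R = ε·F/W = 0.25 × 364.14 / 28000 m = 3.251e-03 mm/s.
R = 3.251e-03 × 3600 = 11.7 mm/hr.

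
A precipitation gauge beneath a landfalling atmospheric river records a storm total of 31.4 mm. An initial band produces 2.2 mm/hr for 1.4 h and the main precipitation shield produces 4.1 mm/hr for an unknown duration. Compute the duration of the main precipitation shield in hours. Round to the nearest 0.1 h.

Known phases: 2.2 × 1.4 = 3.08 mm.
Remaining depth = 31.4 − 3.08 = 28.32 mm.
Duration = 28.32 / 4.1 = 6.9 h.

duration ≈ 6.9 h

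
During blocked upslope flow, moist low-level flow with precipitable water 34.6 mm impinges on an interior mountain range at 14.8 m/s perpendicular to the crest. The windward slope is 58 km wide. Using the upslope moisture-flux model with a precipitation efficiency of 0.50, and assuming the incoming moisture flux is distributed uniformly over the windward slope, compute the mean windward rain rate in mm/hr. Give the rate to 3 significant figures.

Incoming column moisture flux per unit ridge length: F = V × PW = 14.8 × 34.6 = 512.08 mm·m/s.
Spread over the 58 km slope with efficiency ε = 0.50: R = ε·F/W = 0.50 × 512.08 / 58000 m = 4.414e-03 mm/s.
R = 4.414e-03 × 3600 = 15.9 mm/hr.

R ≈ 15.9 mm/hr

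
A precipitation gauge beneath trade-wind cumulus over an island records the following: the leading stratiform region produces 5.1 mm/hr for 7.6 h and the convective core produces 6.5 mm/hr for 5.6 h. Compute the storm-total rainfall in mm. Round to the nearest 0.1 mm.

Total = Σ Rᵢ Δtᵢ = 5.1 × 7.6 + 6.5 × 5.6
      = 38.76 + 36.4 = 75.2 mm.

total ≈ 75.2 mm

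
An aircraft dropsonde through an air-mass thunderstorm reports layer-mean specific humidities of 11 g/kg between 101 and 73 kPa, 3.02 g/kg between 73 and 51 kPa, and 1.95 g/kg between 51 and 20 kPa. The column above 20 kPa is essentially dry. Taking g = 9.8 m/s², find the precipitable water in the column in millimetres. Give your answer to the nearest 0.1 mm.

PW ≈ 44.4 mm

Precipitable water is the column-integrated vapour mass per unit area: PW = (1/g) Σ q̄ Δp, with q in kg/kg and Δp in Pa (1 kg/m² of water = 1 mm).
Layer 101–73 kPa: Δp = 280 hPa = 28000 Pa, q̄ = 0.011 kg/kg → 0.011 × 28000 / 9.8 = 31.43 mm
Layer 73–51 kPa: Δp = 220 hPa = 22000 Pa, q̄ = 0.00302 kg/kg → 0.00302 × 22000 / 9.8 = 6.78 mm
Layer 51–20 kPa: Δp = 310 hPa = 31000 Pa, q̄ = 0.00195 kg/kg → 0.00195 × 31000 / 9.8 = 6.17 mm
PW = 31.43 + 6.78 + 6.17 = 44.38 ≈ 44.4 mm.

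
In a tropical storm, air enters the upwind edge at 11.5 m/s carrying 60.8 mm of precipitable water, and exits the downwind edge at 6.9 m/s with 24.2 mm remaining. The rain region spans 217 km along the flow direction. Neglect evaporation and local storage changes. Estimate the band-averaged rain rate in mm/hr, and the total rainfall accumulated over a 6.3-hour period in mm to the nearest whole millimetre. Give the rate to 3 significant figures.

Column moisture flux per unit crosswind length is F = V × PW.
Inflow: F_in = 11.5 × 60.8 = 699.2 mm·m/s
Outflow: F_out = 6.9 × 24.2 = 166.98 mm·m/s
Steady-state rate R = (F_in − F_out)/L = (699.2 − 166.98) / 217000 m = 2.453e-03 mm/s.
R = 2.453e-03 × 3600 = 8.83 mm/hr.
Over 6.3 h: total = 8.83 × 6.3 = 55.629 ≈ 56 mm.

R ≈ 8.83 mm/hr; total ≈ 56 mm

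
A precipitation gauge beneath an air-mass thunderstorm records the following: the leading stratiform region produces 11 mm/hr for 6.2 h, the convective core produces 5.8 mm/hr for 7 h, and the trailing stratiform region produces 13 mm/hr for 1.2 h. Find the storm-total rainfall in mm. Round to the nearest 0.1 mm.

total ≈ 124.4 mm

Total = Σ Rᵢ Δtᵢ = 11 × 6.2 + 5.8 × 7 + 13 × 1.2
      = 68.2 + 40.6 + 15.6 = 124.4 mm.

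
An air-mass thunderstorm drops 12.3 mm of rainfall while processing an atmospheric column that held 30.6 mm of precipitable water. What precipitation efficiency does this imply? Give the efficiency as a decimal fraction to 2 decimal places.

ε = rainfall / PW = 12.3 / 30.6 = 0.40.

ε ≈ 0.40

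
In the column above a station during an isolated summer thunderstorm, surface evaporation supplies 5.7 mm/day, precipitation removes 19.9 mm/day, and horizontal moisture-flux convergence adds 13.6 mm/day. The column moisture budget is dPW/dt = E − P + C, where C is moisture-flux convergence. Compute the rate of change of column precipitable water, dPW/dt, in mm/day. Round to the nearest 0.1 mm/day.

dPW/dt = E − P + C = 5.7 − 19.9 + (13.6) = -0.6 mm/day.

dPW/dt ≈ -0.6 mm/day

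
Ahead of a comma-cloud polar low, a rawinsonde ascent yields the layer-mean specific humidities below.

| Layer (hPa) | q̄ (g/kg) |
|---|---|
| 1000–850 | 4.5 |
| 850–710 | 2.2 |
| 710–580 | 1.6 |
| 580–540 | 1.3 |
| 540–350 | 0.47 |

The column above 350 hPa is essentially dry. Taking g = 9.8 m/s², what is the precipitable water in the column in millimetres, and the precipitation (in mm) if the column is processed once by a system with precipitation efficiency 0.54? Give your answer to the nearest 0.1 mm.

Precipitable water is the column-integrated vapour mass per unit area: PW = (1/g) Σ q̄ Δp, with q in kg/kg and Δp in Pa (1 kg/m² of water = 1 mm).
Layer 1000–850 hPa: Δp = 150 hPa = 15000 Pa, q̄ = 0.0045 kg/kg → 0.0045 × 15000 / 9.8 = 6.89 mm
Layer 850–710 hPa: Δp = 140 hPa = 14000 Pa, q̄ = 0.0022 kg/kg → 0.0022 × 14000 / 9.8 = 3.14 mm
Layer 710–580 hPa: Δp = 130 hPa = 13000 Pa, q̄ = 0.0016 kg/kg → 0.0016 × 13000 / 9.8 = 2.12 mm
Layer 580–540 hPa: Δp = 40 hPa = 4000 Pa, q̄ = 0.0013 kg/kg → 0.0013 × 4000 / 9.8 = 0.53 mm
Layer 540–350 hPa: Δp = 190 hPa = 19000 Pa, q̄ = 0.00047 kg/kg → 0.00047 × 19000 / 9.8 = 0.91 mm
PW = 6.89 + 3.14 + 2.12 + 0.53 + 0.91 = 13.59 ≈ 13.6 mm.
Precipitation = ε × PW = 0.54 × 13.6 = 7.3 mm.

PW ≈ 13.6 mm; precipitation ≈ 7.3 mm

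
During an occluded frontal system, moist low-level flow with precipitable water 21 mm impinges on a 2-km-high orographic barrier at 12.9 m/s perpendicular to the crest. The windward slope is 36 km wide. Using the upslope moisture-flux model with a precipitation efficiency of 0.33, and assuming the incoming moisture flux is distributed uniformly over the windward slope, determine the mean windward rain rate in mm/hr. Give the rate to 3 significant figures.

R ≈ 8.94 mm/hr

Incoming column moisture flux per unit ridge length: F = V × PW = 12.9 × 21 = 270.9 mm·m/s.
Spread over the 36 km slope with efficiency ε = 0.33: R = ε·F/W = 0.33 × 270.9 / 36000 m = 2.483e-03 mm/s.
R = 2.483e-03 × 3600 = 8.94 mm/hr.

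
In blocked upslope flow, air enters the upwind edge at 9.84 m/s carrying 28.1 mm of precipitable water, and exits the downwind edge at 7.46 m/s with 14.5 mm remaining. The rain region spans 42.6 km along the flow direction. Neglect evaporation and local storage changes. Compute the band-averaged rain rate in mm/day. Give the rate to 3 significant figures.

Column moisture flux per unit crosswind length is F = V × PW.
Inflow: F_in = 9.84 × 28.1 = 276.504 mm·m/s
Outflow: F_out = 7.46 × 14.5 = 108.17 mm·m/s
Steady-state rate R = (F_in − F_out)/L = (276.504 − 108.17) / 42600 m = 3.952e-03 mm/s.
R = 3.952e-03 × 3600 × 24 = 341 mm/day.

R ≈ 341 mm/day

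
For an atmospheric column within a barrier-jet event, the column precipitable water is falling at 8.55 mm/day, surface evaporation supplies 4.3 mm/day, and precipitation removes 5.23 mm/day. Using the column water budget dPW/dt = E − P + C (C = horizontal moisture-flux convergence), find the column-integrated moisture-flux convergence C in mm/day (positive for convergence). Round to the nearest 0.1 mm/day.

dPW/dt = -8.55 mm/day.
C = dPW/dt − E + P = (-8.55) − 4.3 + 5.23 = -7.6 mm/day.

C ≈ -7.6 mm/day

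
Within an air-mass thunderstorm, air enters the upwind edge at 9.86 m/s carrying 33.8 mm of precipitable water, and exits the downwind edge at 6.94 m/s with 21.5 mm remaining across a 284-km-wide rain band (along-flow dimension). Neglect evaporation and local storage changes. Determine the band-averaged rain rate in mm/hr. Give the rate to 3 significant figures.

Column moisture flux per unit crosswind length is F = V × PW.
Inflow: F_in = 9.86 × 33.8 = 333.268 mm·m/s
Outflow: F_out = 6.94 × 21.5 = 149.21 mm·m/s
Steady-state rate R = (F_in − F_out)/L = (333.268 − 149.21) / 284000 m = 6.481e-04 mm/s.
R = 6.481e-04 × 3600 = 2.33 mm/hr.

R ≈ 2.33 mm/hr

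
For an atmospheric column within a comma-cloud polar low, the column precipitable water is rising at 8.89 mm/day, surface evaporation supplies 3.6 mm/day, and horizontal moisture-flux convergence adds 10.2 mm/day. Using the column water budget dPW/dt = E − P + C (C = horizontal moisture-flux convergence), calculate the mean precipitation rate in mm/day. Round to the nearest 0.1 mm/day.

dPW/dt = +8.89 mm/day.
P = E + C − dPW/dt = 3.6 + (10.2) − (+8.89) = 4.9 mm/day.

P ≈ 4.9 mm/day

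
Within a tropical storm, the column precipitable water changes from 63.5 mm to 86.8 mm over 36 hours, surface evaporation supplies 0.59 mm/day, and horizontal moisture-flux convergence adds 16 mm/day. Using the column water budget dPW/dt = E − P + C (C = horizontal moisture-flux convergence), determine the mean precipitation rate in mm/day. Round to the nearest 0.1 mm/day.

P ≈ 1.1 mm/day

dPW/dt = (86.8 − 63.5) mm / (36/24 day) = +15.533 mm/day.
P = E + C − dPW/dt = 0.59 + (16) − (+15.533) = 1.1 mm/day.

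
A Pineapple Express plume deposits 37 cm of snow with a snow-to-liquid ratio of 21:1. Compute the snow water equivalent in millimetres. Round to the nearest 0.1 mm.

SWE = snow depth / ratio = 37 cm / 21 = 1.762 cm = 17.6 mm.

SWE ≈ 17.6 mm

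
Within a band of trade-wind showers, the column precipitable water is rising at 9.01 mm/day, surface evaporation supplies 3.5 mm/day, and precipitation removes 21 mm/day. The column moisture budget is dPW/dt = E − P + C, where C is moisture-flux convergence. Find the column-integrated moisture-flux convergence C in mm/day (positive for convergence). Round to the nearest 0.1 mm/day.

C ≈ 26.5 mm/day

dPW/dt = +9.01 mm/day.
C = dPW/dt − E + P = (+9.01) − 3.5 + 21 = 26.5 mm/day.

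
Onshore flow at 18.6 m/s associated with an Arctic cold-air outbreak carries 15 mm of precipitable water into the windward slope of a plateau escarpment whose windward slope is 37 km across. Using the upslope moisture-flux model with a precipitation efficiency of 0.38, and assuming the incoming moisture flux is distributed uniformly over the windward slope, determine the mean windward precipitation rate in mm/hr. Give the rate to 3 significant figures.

Incoming column moisture flux per unit ridge length: F = V × PW = 18.6 × 15 = 279 mm·m/s.
Spread over the 37 km slope with efficiency ε = 0.38: R = ε·F/W = 0.38 × 279 / 37000 m = 2.865e-03 mm/s.
R = 2.865e-03 × 3600 = 10.3 mm/hr.

R ≈ 10.3 mm/hr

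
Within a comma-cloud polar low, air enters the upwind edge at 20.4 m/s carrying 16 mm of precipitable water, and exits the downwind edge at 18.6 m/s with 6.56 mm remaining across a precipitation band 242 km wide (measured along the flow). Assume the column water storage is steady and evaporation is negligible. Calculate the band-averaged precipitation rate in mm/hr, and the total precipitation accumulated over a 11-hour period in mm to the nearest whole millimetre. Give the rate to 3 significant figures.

Column moisture flux per unit crosswind length is F = V × PW.
Inflow: F_in = 20.4 × 16 = 326.4 mm·m/s
Outflow: F_out = 18.6 × 6.56 = 122.016 mm·m/s
Steady-state rate R = (F_in − F_out)/L = (326.4 − 122.016) / 242000 m = 8.446e-04 mm/s.
R = 8.446e-04 × 3600 = 3.04 mm/hr.
Over 11 h: total = 3.04 × 11 = 33.44 ≈ 33 mm.

R ≈ 3.04 mm/hr; total ≈ 33 mm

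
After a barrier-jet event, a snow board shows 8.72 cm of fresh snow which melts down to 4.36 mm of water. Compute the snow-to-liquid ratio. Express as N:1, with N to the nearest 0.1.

Ratio = snow depth / SWE = 87.2 mm / 4.36 mm = 20.0, i.e. 20.0:1.

ratio ≈ 20.0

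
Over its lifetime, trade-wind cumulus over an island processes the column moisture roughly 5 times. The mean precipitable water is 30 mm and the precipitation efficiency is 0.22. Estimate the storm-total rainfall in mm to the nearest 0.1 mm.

rainfall ≈ 33.0 mm

Each cycle deposits ε × PW = 0.22 × 30 = 6.6 mm.
Over 5 cycles: 5 × 6.6 = 33.0 mm.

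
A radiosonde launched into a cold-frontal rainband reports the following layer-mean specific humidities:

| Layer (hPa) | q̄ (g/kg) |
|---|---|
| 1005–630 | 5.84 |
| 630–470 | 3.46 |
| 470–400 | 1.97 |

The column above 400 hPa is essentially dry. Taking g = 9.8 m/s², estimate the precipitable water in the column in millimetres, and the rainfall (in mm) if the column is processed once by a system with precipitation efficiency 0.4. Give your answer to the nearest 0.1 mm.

PW ≈ 29.4 mm; rainfall ≈ 11.8 mm

Precipitable water is the column-integrated vapour mass per unit area: PW = (1/g) Σ q̄ Δp, with q in kg/kg and Δp in Pa (1 kg/m² of water = 1 mm).
Layer 1005–630 hPa: Δp = 375 hPa = 37500 Pa, q̄ = 0.00584 kg/kg → 0.00584 × 37500 / 9.8 = 22.35 mm
Layer 630–470 hPa: Δp = 160 hPa = 16000 Pa, q̄ = 0.00346 kg/kg → 0.00346 × 16000 / 9.8 = 5.65 mm
Layer 470–400 hPa: Δp = 70 hPa = 7000 Pa, q̄ = 0.00197 kg/kg → 0.00197 × 7000 / 9.8 = 1.41 mm
PW = 22.35 + 5.65 + 1.41 = 29.41 ≈ 29.4 mm.
Rainfall = ε × PW = 0.4 × 29.4 = 11.8 mm.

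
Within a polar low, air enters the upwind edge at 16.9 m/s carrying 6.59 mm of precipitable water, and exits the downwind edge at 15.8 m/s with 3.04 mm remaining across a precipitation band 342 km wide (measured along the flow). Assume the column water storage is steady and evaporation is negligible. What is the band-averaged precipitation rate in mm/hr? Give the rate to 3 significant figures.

R ≈ 0.667 mm/hr

Column moisture flux per unit crosswind length is F = V × PW.
Inflow: F_in = 16.9 × 6.59 = 111.371 mm·m/s
Outflow: F_out = 15.8 × 3.04 = 48.032 mm·m/s
Steady-state rate R = (F_in − F_out)/L = (111.371 − 48.032) / 342000 m = 1.852e-04 mm/s.
R = 1.852e-04 × 3600 = 0.667 mm/hr.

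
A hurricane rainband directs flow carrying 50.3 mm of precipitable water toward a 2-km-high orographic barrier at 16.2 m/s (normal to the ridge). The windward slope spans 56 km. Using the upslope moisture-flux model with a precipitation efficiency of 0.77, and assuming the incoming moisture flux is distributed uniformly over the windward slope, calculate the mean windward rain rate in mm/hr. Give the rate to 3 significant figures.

Incoming column moisture flux per unit ridge length: F = V × PW = 16.2 × 50.3 = 814.86 mm·m/s.
Spread over the 56 km slope with efficiency ε = 0.77: R = ε·F/W = 0.77 × 814.86 / 56000 m = 1.120e-02 mm/s.
R = 1.120e-02 × 3600 = 40.3 mm/hr.

R ≈ 40.3 mm/hr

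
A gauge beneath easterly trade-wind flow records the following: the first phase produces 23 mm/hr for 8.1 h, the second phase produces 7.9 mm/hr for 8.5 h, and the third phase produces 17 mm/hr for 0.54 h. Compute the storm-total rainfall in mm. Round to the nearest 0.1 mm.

total ≈ 262.6 mm

Total = Σ Rᵢ Δtᵢ = 23 × 8.1 + 7.9 × 8.5 + 17 × 0.54
      = 186.3 + 67.15 + 9.18 = 262.6 mm.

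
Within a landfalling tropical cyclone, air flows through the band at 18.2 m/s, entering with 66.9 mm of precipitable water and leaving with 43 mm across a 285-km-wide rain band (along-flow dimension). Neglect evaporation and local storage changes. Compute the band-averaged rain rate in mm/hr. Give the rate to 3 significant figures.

Column moisture flux per unit crosswind length is F = V × PW.
Inflow: F_in = 18.2 × 66.9 = 1217.58 mm·m/s
Outflow: F_out = 18.2 × 43 = 782.6 mm·m/s
Steady-state rate R = (F_in − F_out)/L = (1217.58 − 782.6) / 285000 m = 1.526e-03 mm/s.
R = 1.526e-03 × 3600 = 5.49 mm/hr.

R ≈ 5.49 mm/hr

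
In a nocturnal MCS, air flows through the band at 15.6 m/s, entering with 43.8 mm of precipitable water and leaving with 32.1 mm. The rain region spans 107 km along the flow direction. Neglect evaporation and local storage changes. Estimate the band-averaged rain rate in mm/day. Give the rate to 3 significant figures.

R ≈ 147 mm/day

Column moisture flux per unit crosswind length is F = V × PW.
Inflow: F_in = 15.6 × 43.8 = 683.28 mm·m/s
Outflow: F_out = 15.6 × 32.1 = 500.76 mm·m/s
Steady-state rate R = (F_in − F_out)/L = (683.28 − 500.76) / 107000 m = 1.706e-03 mm/s.
R = 1.706e-03 × 3600 × 24 = 147 mm/day.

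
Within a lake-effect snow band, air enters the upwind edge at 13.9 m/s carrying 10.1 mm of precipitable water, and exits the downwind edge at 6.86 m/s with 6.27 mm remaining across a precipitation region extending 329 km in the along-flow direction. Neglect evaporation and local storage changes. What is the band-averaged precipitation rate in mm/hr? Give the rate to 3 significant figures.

R ≈ 1.07 mm/hr

Column moisture flux per unit crosswind length is F = V × PW.
Inflow: F_in = 13.9 × 10.1 = 140.39 mm·m/s
Outflow: F_out = 6.86 × 6.27 = 43.0122 mm·m/s
Steady-state rate R = (F_in − F_out)/L = (140.39 − 43.0122) / 329000 m = 2.960e-04 mm/s.
R = 2.960e-04 × 3600 = 1.07 mm/hr.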